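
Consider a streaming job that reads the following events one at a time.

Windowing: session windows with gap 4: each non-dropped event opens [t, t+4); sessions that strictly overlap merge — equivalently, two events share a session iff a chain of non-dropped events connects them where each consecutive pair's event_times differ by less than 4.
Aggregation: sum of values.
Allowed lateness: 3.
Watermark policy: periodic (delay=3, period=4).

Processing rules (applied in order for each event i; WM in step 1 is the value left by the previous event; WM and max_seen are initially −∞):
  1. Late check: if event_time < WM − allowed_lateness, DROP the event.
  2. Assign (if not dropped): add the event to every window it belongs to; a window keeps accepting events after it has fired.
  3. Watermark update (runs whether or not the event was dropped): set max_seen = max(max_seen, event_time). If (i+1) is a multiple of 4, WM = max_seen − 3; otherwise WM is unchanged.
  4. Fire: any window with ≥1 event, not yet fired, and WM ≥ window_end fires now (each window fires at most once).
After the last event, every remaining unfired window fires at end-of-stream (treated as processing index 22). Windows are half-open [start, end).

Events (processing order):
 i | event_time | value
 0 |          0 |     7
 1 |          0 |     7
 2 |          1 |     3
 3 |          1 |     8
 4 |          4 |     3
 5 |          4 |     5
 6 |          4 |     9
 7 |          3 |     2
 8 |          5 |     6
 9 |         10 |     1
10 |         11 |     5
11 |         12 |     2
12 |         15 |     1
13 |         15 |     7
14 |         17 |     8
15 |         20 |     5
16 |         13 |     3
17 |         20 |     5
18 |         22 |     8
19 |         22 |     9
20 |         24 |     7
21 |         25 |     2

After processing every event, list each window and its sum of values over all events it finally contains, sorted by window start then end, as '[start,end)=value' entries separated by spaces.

i=0 t=0 v=7: → [0,4); WM=−∞
i=1 t=0 v=7: → [0,4); WM=−∞
i=2 t=1 v=3: → [0,5); WM=−∞
i=3 t=1 v=8: → [0,5); WM=-2
i=4 t=4 v=3: → [0,8); WM=-2
i=5 t=4 v=5: → [0,8); WM=-2
i=6 t=4 v=9: → [0,8); WM=-2
i=7 t=3 v=2: → [0,8); WM=1
i=8 t=5 v=6: → [0,9); WM=1
i=9 t=10 v=1: → [10,14); WM=1
i=10 t=11 v=5: → [10,15); WM=1
i=11 t=12 v=2: → [10,16); WM=9
i=12 t=15 v=1: → [10,19); WM=9
i=13 t=15 v=7: → [10,19); WM=9
i=14 t=17 v=8: → [10,21); WM=9
i=15 t=20 v=5: → [10,24); WM=17
i=16 t=13 v=3: DROP (t<17-3); WM=17
i=17 t=20 v=5: → [10,24); WM=17
i=18 t=22 v=8: → [10,26); WM=17
i=19 t=22 v=9: → [10,26); WM=19
i=20 t=24 v=7: → [10,28); WM=19
i=21 t=25 v=2: → [10,29); WM=19

[0,9)=50 [10,29)=60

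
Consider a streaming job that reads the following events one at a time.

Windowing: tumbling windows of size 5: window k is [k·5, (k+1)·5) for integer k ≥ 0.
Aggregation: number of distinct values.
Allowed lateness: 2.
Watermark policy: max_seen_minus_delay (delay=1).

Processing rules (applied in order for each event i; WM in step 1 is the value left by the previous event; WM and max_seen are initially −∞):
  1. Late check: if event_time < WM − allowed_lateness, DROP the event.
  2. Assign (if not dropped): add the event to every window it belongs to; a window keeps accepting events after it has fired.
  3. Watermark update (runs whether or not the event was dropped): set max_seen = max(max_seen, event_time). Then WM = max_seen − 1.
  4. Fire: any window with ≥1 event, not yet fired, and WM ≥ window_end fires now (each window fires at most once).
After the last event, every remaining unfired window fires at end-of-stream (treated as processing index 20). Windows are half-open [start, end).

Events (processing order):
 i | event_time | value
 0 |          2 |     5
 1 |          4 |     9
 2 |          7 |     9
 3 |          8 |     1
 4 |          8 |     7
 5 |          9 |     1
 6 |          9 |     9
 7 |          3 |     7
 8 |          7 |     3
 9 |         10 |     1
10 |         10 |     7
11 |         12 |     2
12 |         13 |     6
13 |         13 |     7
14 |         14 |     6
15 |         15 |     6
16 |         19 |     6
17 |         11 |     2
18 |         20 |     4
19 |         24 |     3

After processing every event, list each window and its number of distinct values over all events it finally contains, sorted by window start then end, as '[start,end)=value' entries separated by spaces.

i=0 t=2 v=5: → [0,5); WM=1
i=1 t=4 v=9: → [0,5); WM=3
i=2 t=7 v=9: → [5,10); WM=6; [0,5) fires=2
i=3 t=8 v=1: → [5,10); WM=7
i=4 t=8 v=7: → [5,10); WM=7
i=5 t=9 v=1: → [5,10); WM=8
i=6 t=9 v=9: → [5,10); WM=8
i=7 t=3 v=7: DROP (t<8-2); WM=8
i=8 t=7 v=3: → [5,10); WM=8
i=9 t=10 v=1: → [10,15); WM=9
i=10 t=10 v=7: → [10,15); WM=9
i=11 t=12 v=2: → [10,15); WM=11; [5,10) fires=4
i=12 t=13 v=6: → [10,15); WM=12
i=13 t=13 v=7: → [10,15); WM=12
i=14 t=14 v=6: → [10,15); WM=13
i=15 t=15 v=6: → [15,20); WM=14
i=16 t=19 v=6: → [15,20); WM=18; [10,15) fires=4
i=17 t=11 v=2: DROP (t<18-2); WM=18
i=18 t=20 v=4: → [20,25); WM=19
i=19 t=24 v=3: → [20,25); WM=23; [15,20) fires=1

[0,5)=2 [5,10)=4 [10,15)=4 [15,20)=1 [20,25)=2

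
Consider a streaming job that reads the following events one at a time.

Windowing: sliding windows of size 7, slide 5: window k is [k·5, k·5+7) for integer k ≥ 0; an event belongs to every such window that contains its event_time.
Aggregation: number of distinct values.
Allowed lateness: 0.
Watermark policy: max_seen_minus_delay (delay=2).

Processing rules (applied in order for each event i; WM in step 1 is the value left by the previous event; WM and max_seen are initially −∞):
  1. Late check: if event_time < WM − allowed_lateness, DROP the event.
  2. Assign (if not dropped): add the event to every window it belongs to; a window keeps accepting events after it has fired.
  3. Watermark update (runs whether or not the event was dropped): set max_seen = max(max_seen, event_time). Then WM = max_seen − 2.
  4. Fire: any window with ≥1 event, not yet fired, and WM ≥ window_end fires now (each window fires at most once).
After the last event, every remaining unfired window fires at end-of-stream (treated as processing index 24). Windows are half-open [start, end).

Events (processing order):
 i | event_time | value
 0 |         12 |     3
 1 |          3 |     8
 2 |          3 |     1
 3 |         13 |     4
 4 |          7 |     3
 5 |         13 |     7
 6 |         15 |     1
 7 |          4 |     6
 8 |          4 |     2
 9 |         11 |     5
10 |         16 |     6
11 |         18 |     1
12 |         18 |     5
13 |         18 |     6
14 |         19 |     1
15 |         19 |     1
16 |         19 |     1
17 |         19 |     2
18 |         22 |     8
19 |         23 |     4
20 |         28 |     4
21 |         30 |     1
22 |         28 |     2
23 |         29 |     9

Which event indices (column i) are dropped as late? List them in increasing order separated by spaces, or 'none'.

i=0 t=12 v=3: → [10,17); WM=10
i=1 t=3 v=8: DROP (t<10-0); WM=10
i=2 t=3 v=1: DROP (t<10-0); WM=10
i=3 t=13 v=4: → [10,17); WM=11
i=4 t=7 v=3: DROP (t<11-0); WM=11
i=5 t=13 v=7: → [10,17); WM=11
i=6 t=15 v=1: → [15,22),[10,17); WM=13
i=7 t=4 v=6: DROP (t<13-0); WM=13
i=8 t=4 v=2: DROP (t<13-0); WM=13
i=9 t=11 v=5: DROP (t<13-0); WM=13
i=10 t=16 v=6: → [15,22),[10,17); WM=14
i=11 t=18 v=1: → [15,22); WM=16
i=12 t=18 v=5: → [15,22); WM=16
i=13 t=18 v=6: → [15,22); WM=16
i=14 t=19 v=1: → [15,22); WM=17; [10,17) fires=5
i=15 t=19 v=1: → [15,22); WM=17
i=16 t=19 v=1: → [15,22); WM=17
i=17 t=19 v=2: → [15,22); WM=17
i=18 t=22 v=8: → [20,27); WM=20
i=19 t=23 v=4: → [20,27); WM=21
i=20 t=28 v=4: → [25,32); WM=26; [15,22) fires=4
i=21 t=30 v=1: → [30,37),[25,32); WM=28; [20,27) fires=2
i=22 t=28 v=2: → [25,32); WM=28
i=23 t=29 v=9: → [25,32); WM=28

1 2 4 7 8 9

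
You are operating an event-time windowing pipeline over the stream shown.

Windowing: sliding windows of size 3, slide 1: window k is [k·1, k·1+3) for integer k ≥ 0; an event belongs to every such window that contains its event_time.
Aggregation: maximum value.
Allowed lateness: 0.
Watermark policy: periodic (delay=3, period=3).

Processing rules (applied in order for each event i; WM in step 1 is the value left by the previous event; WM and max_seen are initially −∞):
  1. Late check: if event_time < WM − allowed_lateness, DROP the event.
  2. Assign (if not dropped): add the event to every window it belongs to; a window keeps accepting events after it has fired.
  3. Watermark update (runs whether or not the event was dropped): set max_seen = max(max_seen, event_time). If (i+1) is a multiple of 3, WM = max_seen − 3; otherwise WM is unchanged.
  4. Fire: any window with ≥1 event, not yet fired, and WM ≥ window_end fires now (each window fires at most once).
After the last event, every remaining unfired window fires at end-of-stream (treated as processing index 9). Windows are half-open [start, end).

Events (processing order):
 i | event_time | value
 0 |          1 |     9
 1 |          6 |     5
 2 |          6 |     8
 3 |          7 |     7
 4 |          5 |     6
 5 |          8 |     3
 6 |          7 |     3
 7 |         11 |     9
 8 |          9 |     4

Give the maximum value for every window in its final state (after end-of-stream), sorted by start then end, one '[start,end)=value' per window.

[0,3)=9 [1,4)=9 [3,6)=6 [4,7)=8 [5,8)=8 [6,9)=8 [7,10)=7 [8,11)=4 [9,12)=9 [10,13)=9 [11,14)=9

i=0 t=1 v=9: → [1,4),[0,3); WM=−∞
i=1 t=6 v=5: → [6,9),[5,8),[4,7); WM=−∞
i=2 t=6 v=8: → [6,9),[5,8),[4,7); WM=3; [0,3) fires=9
i=3 t=7 v=7: → [7,10),[6,9),[5,8); WM=3
i=4 t=5 v=6: → [5,8),[4,7),[3,6); WM=3
i=5 t=8 v=3: → [8,11),[7,10),[6,9); WM=5; [1,4) fires=9
i=6 t=7 v=3: → [7,10),[6,9),[5,8); WM=5
i=7 t=11 v=9: → [11,14),[10,13),[9,12); WM=5
i=8 t=9 v=4: → [9,12),[8,11),[7,10); WM=8; [3,6) fires=6 [4,7) fires=8 [5,8) fires=8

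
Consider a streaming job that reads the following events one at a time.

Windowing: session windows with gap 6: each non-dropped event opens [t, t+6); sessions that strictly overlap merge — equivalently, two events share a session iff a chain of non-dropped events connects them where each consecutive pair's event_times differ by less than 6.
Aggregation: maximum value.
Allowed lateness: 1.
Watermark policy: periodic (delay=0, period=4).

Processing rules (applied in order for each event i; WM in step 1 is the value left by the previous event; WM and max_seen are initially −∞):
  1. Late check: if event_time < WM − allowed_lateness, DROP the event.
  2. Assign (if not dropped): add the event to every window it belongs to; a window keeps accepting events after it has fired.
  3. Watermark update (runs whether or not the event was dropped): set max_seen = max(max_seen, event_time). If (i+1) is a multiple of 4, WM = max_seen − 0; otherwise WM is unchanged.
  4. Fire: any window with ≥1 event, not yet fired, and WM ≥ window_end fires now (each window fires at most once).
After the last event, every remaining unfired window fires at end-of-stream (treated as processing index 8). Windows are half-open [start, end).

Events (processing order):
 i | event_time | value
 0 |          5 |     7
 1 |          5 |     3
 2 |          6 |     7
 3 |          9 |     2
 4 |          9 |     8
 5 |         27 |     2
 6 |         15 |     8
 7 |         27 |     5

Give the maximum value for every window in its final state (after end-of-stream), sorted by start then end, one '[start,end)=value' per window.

i=0 t=5 v=7: → [5,11); WM=−∞
i=1 t=5 v=3: → [5,11); WM=−∞
i=2 t=6 v=7: → [5,12); WM=−∞
i=3 t=9 v=2: → [5,15); WM=9
i=4 t=9 v=8: → [5,15); WM=9
i=5 t=27 v=2: → [27,33); WM=9
i=6 t=15 v=8: → [15,21); WM=9
i=7 t=27 v=5: → [27,33); WM=27

[5,15)=8 [15,21)=8 [27,33)=5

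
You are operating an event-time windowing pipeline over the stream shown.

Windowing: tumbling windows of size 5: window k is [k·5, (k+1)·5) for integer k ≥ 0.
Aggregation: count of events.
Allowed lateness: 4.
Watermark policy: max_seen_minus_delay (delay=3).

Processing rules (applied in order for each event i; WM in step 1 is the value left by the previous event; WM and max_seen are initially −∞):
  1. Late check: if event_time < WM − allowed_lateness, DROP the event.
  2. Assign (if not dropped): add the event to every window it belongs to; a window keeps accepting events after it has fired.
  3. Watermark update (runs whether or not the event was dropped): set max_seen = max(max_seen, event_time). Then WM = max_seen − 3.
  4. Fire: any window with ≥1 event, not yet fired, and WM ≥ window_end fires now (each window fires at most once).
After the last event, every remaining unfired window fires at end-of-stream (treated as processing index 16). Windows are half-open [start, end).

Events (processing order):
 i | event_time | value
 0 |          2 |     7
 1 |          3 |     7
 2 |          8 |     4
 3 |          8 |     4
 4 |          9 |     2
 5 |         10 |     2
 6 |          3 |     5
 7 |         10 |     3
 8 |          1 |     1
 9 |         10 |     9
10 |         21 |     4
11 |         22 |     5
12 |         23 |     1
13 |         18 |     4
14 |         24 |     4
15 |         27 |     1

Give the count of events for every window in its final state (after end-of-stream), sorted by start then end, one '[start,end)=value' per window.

i=0 t=2 v=7: → [0,5); WM=-1
i=1 t=3 v=7: → [0,5); WM=0
i=2 t=8 v=4: → [5,10); WM=5; [0,5) fires=2
i=3 t=8 v=4: → [5,10); WM=5
i=4 t=9 v=2: → [5,10); WM=6
i=5 t=10 v=2: → [10,15); WM=7
i=6 t=3 v=5: → [0,5); WM=7
i=7 t=10 v=3: → [10,15); WM=7
i=8 t=1 v=1: DROP (t<7-4); WM=7
i=9 t=10 v=9: → [10,15); WM=7
i=10 t=21 v=4: → [20,25); WM=18; [5,10) fires=3 [10,15) fires=3
i=11 t=22 v=5: → [20,25); WM=19
i=12 t=23 v=1: → [20,25); WM=20
i=13 t=18 v=4: → [15,20); WM=20; [15,20) fires=1
i=14 t=24 v=4: → [20,25); WM=21
i=15 t=27 v=1: → [25,30); WM=24

[0,5)=3 [5,10)=3 [10,15)=3 [15,20)=1 [20,25)=4 [25,30)=1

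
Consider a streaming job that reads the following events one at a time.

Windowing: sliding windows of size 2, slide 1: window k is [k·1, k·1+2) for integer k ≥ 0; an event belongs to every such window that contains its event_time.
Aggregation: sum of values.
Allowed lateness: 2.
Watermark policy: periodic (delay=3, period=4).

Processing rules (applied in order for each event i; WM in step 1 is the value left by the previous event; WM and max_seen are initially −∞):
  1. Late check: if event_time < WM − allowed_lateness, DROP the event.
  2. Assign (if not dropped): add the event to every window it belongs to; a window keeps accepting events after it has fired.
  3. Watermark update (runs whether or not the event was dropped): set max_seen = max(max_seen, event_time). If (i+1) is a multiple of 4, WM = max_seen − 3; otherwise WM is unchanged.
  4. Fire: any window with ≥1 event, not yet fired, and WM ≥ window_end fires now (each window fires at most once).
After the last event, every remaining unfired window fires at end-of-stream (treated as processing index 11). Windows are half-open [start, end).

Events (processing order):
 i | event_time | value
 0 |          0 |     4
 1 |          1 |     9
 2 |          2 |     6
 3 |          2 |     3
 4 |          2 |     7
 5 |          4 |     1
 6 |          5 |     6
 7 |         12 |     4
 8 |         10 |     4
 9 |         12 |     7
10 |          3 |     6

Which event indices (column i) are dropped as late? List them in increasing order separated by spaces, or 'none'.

i=0 t=0 v=4: → [0,2); WM=−∞
i=1 t=1 v=9: → [1,3),[0,2); WM=−∞
i=2 t=2 v=6: → [2,4),[1,3); WM=−∞
i=3 t=2 v=3: → [2,4),[1,3); WM=-1
i=4 t=2 v=7: → [2,4),[1,3); WM=-1
i=5 t=4 v=1: → [4,6),[3,5); WM=-1
i=6 t=5 v=6: → [5,7),[4,6); WM=-1
i=7 t=12 v=4: → [12,14),[11,13); WM=9; [0,2) fires=13 [1,3) fires=25 [2,4) fires=16 [3,5) fires=1 [4,6) fires=7 [5,7) fires=6
i=8 t=10 v=4: → [10,12),[9,11); WM=9
i=9 t=12 v=7: → [12,14),[11,13); WM=9
i=10 t=3 v=6: DROP (t<9-2); WM=9

10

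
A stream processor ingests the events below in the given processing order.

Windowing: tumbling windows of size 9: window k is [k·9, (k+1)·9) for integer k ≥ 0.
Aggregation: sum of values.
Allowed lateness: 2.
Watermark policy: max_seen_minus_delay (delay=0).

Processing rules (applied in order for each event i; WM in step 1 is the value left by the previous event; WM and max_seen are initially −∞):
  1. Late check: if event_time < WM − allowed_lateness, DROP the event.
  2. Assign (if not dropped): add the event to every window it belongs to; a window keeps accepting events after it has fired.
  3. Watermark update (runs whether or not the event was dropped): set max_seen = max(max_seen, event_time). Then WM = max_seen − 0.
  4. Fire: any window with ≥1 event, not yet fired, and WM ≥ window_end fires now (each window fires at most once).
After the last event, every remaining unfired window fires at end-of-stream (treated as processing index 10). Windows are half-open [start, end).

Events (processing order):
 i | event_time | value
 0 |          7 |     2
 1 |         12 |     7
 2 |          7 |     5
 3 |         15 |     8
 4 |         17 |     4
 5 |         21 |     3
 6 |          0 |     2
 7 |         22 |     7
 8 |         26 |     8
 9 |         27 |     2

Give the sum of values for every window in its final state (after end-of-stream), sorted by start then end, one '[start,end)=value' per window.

[0,9)=2 [9,18)=19 [18,27)=18 [27,36)=2

i=0 t=7 v=2: → [0,9); WM=7
i=1 t=12 v=7: → [9,18); WM=12; [0,9) fires=2
i=2 t=7 v=5: DROP (t<12-2); WM=12
i=3 t=15 v=8: → [9,18); WM=15
i=4 t=17 v=4: → [9,18); WM=17
i=5 t=21 v=3: → [18,27); WM=21; [9,18) fires=19
i=6 t=0 v=2: DROP (t<21-2); WM=21
i=7 t=22 v=7: → [18,27); WM=22
i=8 t=26 v=8: → [18,27); WM=26
i=9 t=27 v=2: → [27,36); WM=27; [18,27) fires=18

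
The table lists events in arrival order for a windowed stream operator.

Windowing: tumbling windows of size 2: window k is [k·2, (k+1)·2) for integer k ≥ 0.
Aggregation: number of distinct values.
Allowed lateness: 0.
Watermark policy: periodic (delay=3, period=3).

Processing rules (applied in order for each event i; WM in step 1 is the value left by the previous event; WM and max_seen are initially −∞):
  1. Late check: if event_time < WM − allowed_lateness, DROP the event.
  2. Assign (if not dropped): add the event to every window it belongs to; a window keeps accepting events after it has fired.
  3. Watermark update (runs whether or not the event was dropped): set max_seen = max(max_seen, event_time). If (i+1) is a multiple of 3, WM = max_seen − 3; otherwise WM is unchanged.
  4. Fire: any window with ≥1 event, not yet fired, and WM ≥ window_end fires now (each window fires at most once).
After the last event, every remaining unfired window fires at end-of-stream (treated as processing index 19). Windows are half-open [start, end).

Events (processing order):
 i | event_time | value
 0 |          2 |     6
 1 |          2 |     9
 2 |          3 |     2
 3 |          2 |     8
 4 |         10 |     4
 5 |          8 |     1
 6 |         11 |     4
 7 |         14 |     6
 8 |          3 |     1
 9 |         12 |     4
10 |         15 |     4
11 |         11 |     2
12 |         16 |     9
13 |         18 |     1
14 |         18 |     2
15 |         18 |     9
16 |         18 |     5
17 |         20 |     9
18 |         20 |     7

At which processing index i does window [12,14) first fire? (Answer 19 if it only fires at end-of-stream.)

i=0 t=2 v=6: → [2,4); WM=−∞
i=1 t=2 v=9: → [2,4); WM=−∞
i=2 t=3 v=2: → [2,4); WM=0
i=3 t=2 v=8: → [2,4); WM=0
i=4 t=10 v=4: → [10,12); WM=0
i=5 t=8 v=1: → [8,10); WM=7; [2,4) fires=4
i=6 t=11 v=4: → [10,12); WM=7
i=7 t=14 v=6: → [14,16); WM=7
i=8 t=3 v=1: DROP (t<7-0); WM=11; [8,10) fires=1
i=9 t=12 v=4: → [12,14); WM=11
i=10 t=15 v=4: → [14,16); WM=11
i=11 t=11 v=2: → [10,12); WM=12; [10,12) fires=2
i=12 t=16 v=9: → [16,18); WM=12
i=13 t=18 v=1: → [18,20); WM=12
i=14 t=18 v=2: → [18,20); WM=15; [12,14) fires=1
i=15 t=18 v=9: → [18,20); WM=15
i=16 t=18 v=5: → [18,20); WM=15
i=17 t=20 v=9: → [20,22); WM=17; [14,16) fires=2
i=18 t=20 v=7: → [20,22); WM=17

14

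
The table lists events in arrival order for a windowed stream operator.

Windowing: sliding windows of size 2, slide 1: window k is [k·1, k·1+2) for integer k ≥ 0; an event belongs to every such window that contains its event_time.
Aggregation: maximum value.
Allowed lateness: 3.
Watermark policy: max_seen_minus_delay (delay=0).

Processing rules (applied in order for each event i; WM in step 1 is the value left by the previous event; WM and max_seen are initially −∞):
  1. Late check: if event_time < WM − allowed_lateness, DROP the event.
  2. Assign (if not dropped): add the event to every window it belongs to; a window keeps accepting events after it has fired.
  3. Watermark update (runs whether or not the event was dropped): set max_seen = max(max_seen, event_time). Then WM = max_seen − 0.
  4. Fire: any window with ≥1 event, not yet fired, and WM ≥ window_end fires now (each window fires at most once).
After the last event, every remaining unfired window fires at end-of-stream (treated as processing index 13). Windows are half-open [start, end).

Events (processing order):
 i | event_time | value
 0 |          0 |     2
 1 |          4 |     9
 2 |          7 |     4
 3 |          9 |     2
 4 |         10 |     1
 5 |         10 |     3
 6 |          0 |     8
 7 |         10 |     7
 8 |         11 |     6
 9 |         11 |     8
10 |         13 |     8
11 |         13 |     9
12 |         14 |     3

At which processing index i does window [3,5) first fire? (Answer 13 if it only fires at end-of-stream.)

2

i=0 t=0 v=2: → [0,2); WM=0
i=1 t=4 v=9: → [4,6),[3,5); WM=4; [0,2) fires=2
i=2 t=7 v=4: → [7,9),[6,8); WM=7; [3,5) fires=9 [4,6) fires=9
i=3 t=9 v=2: → [9,11),[8,10); WM=9; [6,8) fires=4 [7,9) fires=4
i=4 t=10 v=1: → [10,12),[9,11); WM=10; [8,10) fires=2
i=5 t=10 v=3: → [10,12),[9,11); WM=10
i=6 t=0 v=8: DROP (t<10-3); WM=10
i=7 t=10 v=7: → [10,12),[9,11); WM=10
i=8 t=11 v=6: → [11,13),[10,12); WM=11; [9,11) fires=7
i=9 t=11 v=8: → [11,13),[10,12); WM=11
i=10 t=13 v=8: → [13,15),[12,14); WM=13; [10,12) fires=8 [11,13) fires=8
i=11 t=13 v=9: → [13,15),[12,14); WM=13
i=12 t=14 v=3: → [14,16),[13,15); WM=14; [12,14) fires=9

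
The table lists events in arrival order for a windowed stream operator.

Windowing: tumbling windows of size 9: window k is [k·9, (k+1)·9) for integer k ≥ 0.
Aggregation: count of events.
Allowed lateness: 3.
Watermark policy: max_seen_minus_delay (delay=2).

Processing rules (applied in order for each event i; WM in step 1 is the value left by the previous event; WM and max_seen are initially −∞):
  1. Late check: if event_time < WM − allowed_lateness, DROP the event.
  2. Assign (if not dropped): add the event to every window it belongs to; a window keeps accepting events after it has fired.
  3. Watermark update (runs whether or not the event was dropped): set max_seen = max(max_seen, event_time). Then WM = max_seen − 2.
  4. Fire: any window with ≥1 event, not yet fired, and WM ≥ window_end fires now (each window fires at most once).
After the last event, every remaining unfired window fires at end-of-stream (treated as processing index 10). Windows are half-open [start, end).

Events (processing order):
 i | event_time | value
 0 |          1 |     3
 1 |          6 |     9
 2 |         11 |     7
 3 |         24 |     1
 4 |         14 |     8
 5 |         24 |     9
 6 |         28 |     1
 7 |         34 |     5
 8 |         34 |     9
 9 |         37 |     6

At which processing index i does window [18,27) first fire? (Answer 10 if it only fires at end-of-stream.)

i=0 t=1 v=3: → [0,9); WM=-1
i=1 t=6 v=9: → [0,9); WM=4
i=2 t=11 v=7: → [9,18); WM=9; [0,9) fires=2
i=3 t=24 v=1: → [18,27); WM=22; [9,18) fires=1
i=4 t=14 v=8: DROP (t<22-3); WM=22
i=5 t=24 v=9: → [18,27); WM=22
i=6 t=28 v=1: → [27,36); WM=26
i=7 t=34 v=5: → [27,36); WM=32; [18,27) fires=2
i=8 t=34 v=9: → [27,36); WM=32
i=9 t=37 v=6: → [36,45); WM=35

7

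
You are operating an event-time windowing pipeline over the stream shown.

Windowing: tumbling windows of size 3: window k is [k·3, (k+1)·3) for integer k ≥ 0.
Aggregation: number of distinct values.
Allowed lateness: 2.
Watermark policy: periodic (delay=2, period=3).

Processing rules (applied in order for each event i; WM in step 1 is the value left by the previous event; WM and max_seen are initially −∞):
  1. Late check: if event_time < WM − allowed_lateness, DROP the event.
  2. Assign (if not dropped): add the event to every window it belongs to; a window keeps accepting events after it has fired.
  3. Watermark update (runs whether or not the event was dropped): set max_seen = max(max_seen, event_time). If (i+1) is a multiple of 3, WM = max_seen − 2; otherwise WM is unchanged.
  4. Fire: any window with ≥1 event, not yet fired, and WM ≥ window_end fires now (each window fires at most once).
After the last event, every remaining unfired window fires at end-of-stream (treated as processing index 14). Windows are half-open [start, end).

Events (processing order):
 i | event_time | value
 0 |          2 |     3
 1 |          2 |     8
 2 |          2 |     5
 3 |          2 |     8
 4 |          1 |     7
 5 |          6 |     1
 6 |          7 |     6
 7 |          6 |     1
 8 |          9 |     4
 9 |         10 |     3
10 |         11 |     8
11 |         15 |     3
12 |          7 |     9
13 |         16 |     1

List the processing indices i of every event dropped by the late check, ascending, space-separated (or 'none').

i=0 t=2 v=3: → [0,3); WM=−∞
i=1 t=2 v=8: → [0,3); WM=−∞
i=2 t=2 v=5: → [0,3); WM=0
i=3 t=2 v=8: → [0,3); WM=0
i=4 t=1 v=7: → [0,3); WM=0
i=5 t=6 v=1: → [6,9); WM=4; [0,3) fires=4
i=6 t=7 v=6: → [6,9); WM=4
i=7 t=6 v=1: → [6,9); WM=4
i=8 t=9 v=4: → [9,12); WM=7
i=9 t=10 v=3: → [9,12); WM=7
i=10 t=11 v=8: → [9,12); WM=7
i=11 t=15 v=3: → [15,18); WM=13; [6,9) fires=2 [9,12) fires=3
i=12 t=7 v=9: DROP (t<13-2); WM=13
i=13 t=16 v=1: → [15,18); WM=13

12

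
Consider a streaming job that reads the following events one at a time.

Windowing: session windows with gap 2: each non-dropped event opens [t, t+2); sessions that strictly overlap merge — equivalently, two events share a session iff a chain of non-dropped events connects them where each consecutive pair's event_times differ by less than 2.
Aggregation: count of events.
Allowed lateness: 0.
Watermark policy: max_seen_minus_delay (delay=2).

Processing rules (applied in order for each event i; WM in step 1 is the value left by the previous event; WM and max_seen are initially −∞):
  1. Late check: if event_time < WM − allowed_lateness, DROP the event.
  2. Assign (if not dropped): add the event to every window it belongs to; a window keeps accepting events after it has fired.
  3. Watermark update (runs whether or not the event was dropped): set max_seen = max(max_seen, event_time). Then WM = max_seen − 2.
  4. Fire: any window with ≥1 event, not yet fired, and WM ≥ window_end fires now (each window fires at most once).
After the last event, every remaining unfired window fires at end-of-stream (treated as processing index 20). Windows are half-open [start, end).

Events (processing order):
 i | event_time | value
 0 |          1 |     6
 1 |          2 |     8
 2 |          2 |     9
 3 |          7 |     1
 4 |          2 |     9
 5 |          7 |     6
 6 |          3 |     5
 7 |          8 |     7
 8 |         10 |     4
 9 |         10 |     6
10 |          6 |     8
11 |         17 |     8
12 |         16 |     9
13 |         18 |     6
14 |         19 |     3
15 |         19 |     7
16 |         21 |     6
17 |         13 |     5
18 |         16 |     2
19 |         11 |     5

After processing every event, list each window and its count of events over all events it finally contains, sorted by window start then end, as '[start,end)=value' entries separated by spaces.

[1,4)=3 [7,10)=3 [10,12)=2 [16,21)=5 [21,23)=1

i=0 t=1 v=6: → [1,3); WM=-1
i=1 t=2 v=8: → [1,4); WM=0
i=2 t=2 v=9: → [1,4); WM=0
i=3 t=7 v=1: → [7,9); WM=5
i=4 t=2 v=9: DROP (t<5-0); WM=5
i=5 t=7 v=6: → [7,9); WM=5
i=6 t=3 v=5: DROP (t<5-0); WM=5
i=7 t=8 v=7: → [7,10); WM=6
i=8 t=10 v=4: → [10,12); WM=8
i=9 t=10 v=6: → [10,12); WM=8
i=10 t=6 v=8: DROP (t<8-0); WM=8
i=11 t=17 v=8: → [17,19); WM=15
i=12 t=16 v=9: → [16,19); WM=15
i=13 t=18 v=6: → [16,20); WM=16
i=14 t=19 v=3: → [16,21); WM=17
i=15 t=19 v=7: → [16,21); WM=17
i=16 t=21 v=6: → [21,23); WM=19
i=17 t=13 v=5: DROP (t<19-0); WM=19
i=18 t=16 v=2: DROP (t<19-0); WM=19
i=19 t=11 v=5: DROP (t<19-0); WM=19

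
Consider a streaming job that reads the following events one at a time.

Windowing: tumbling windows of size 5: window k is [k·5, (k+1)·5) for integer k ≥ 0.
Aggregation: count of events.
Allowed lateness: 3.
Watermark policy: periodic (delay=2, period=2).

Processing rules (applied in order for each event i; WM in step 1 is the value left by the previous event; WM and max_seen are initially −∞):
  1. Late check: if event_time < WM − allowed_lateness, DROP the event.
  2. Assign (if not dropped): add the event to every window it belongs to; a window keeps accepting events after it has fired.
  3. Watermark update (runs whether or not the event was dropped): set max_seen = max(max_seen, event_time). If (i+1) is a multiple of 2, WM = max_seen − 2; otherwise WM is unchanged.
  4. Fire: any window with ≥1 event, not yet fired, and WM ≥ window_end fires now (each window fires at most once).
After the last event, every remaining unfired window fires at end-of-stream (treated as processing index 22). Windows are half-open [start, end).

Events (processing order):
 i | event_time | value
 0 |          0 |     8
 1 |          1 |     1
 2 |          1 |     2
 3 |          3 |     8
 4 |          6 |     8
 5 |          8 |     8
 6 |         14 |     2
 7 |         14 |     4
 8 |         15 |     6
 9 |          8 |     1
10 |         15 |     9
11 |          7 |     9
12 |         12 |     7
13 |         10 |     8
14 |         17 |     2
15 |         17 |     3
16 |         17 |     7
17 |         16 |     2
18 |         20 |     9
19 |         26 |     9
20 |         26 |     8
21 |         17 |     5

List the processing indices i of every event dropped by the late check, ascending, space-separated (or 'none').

9 11 21

i=0 t=0 v=8: → [0,5); WM=−∞
i=1 t=1 v=1: → [0,5); WM=-1
i=2 t=1 v=2: → [0,5); WM=-1
i=3 t=3 v=8: → [0,5); WM=1
i=4 t=6 v=8: → [5,10); WM=1
i=5 t=8 v=8: → [5,10); WM=6; [0,5) fires=4
i=6 t=14 v=2: → [10,15); WM=6
i=7 t=14 v=4: → [10,15); WM=12; [5,10) fires=2
i=8 t=15 v=6: → [15,20); WM=12
i=9 t=8 v=1: DROP (t<12-3); WM=13
i=10 t=15 v=9: → [15,20); WM=13
i=11 t=7 v=9: DROP (t<13-3); WM=13
i=12 t=12 v=7: → [10,15); WM=13
i=13 t=10 v=8: → [10,15); WM=13
i=14 t=17 v=2: → [15,20); WM=13
i=15 t=17 v=3: → [15,20); WM=15; [10,15) fires=4
i=16 t=17 v=7: → [15,20); WM=15
i=17 t=16 v=2: → [15,20); WM=15
i=18 t=20 v=9: → [20,25); WM=15
i=19 t=26 v=9: → [25,30); WM=24; [15,20) fires=6
i=20 t=26 v=8: → [25,30); WM=24
i=21 t=17 v=5: DROP (t<24-3); WM=24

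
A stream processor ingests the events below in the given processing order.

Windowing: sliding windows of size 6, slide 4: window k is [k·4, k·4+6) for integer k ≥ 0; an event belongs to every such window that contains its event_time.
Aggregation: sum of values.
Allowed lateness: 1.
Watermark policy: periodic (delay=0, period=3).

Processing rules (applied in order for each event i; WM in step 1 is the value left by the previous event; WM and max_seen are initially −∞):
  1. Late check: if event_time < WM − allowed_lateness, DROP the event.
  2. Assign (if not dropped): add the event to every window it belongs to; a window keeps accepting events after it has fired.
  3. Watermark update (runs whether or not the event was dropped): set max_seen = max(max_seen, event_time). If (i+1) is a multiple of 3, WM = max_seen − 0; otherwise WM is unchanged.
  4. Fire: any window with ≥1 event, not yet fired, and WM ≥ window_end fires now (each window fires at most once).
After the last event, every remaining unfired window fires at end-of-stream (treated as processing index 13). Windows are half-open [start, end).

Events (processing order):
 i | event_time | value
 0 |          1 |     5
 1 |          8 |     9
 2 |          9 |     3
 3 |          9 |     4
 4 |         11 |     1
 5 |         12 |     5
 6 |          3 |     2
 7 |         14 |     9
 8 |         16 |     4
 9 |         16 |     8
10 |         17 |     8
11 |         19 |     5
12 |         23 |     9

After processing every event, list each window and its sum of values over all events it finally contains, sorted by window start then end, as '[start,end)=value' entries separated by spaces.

i=0 t=1 v=5: → [0,6); WM=−∞
i=1 t=8 v=9: → [8,14),[4,10); WM=−∞
i=2 t=9 v=3: → [8,14),[4,10); WM=9; [0,6) fires=5
i=3 t=9 v=4: → [8,14),[4,10); WM=9
i=4 t=11 v=1: → [8,14); WM=9
i=5 t=12 v=5: → [12,18),[8,14); WM=12; [4,10) fires=16
i=6 t=3 v=2: DROP (t<12-1); WM=12
i=7 t=14 v=9: → [12,18); WM=12
i=8 t=16 v=4: → [16,22),[12,18); WM=16; [8,14) fires=22
i=9 t=16 v=8: → [16,22),[12,18); WM=16
i=10 t=17 v=8: → [16,22),[12,18); WM=16
i=11 t=19 v=5: → [16,22); WM=19; [12,18) fires=34
i=12 t=23 v=9: → [20,26); WM=19

[0,6)=5 [4,10)=16 [8,14)=22 [12,18)=34 [16,22)=25 [20,26)=9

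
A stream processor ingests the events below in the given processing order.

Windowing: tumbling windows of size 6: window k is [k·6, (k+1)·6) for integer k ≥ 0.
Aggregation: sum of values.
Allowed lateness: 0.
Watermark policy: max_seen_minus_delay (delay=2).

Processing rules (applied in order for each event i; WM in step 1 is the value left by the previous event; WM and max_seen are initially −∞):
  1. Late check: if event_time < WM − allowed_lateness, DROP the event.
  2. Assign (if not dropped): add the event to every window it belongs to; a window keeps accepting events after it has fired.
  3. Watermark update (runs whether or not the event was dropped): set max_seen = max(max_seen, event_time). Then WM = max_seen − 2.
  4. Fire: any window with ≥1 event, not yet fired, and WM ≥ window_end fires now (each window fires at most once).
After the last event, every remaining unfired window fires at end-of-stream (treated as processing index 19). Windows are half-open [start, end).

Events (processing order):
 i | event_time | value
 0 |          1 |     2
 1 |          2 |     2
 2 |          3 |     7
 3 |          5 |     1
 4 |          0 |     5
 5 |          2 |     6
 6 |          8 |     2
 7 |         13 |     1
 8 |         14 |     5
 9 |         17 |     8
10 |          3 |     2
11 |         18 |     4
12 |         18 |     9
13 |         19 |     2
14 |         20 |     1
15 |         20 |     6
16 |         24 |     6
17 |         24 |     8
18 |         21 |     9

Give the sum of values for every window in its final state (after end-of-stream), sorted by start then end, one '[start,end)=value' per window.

i=0 t=1 v=2: → [0,6); WM=-1
i=1 t=2 v=2: → [0,6); WM=0
i=2 t=3 v=7: → [0,6); WM=1
i=3 t=5 v=1: → [0,6); WM=3
i=4 t=0 v=5: DROP (t<3-0); WM=3
i=5 t=2 v=6: DROP (t<3-0); WM=3
i=6 t=8 v=2: → [6,12); WM=6; [0,6) fires=12
i=7 t=13 v=1: → [12,18); WM=11
i=8 t=14 v=5: → [12,18); WM=12; [6,12) fires=2
i=9 t=17 v=8: → [12,18); WM=15
i=10 t=3 v=2: DROP (t<15-0); WM=15
i=11 t=18 v=4: → [18,24); WM=16
i=12 t=18 v=9: → [18,24); WM=16
i=13 t=19 v=2: → [18,24); WM=17
i=14 t=20 v=1: → [18,24); WM=18; [12,18) fires=14
i=15 t=20 v=6: → [18,24); WM=18
i=16 t=24 v=6: → [24,30); WM=22
i=17 t=24 v=8: → [24,30); WM=22
i=18 t=21 v=9: DROP (t<22-0); WM=22

[0,6)=12 [6,12)=2 [12,18)=14 [18,24)=22 [24,30)=14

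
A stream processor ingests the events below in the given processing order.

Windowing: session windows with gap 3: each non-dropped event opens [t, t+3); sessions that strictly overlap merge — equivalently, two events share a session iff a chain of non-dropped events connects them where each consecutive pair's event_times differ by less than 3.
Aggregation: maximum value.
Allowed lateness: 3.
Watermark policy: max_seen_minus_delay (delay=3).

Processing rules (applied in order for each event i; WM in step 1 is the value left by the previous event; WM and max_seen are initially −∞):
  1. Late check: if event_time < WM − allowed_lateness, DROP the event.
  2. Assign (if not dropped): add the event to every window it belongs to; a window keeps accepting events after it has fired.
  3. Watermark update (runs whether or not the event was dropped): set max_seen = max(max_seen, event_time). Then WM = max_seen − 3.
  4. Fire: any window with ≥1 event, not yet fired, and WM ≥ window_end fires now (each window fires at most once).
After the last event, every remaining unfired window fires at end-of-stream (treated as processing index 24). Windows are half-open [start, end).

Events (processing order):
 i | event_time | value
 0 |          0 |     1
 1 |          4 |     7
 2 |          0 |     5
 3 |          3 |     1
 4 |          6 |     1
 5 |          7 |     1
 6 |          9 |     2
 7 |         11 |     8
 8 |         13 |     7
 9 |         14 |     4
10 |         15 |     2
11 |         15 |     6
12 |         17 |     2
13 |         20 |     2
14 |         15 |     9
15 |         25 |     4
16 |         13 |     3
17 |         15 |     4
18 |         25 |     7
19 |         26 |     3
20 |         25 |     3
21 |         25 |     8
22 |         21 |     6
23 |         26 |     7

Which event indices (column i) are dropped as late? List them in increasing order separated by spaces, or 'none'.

i=0 t=0 v=1: → [0,3); WM=-3
i=1 t=4 v=7: → [4,7); WM=1
i=2 t=0 v=5: → [0,3); WM=1
i=3 t=3 v=1: → [3,7); WM=1
i=4 t=6 v=1: → [3,9); WM=3
i=5 t=7 v=1: → [3,10); WM=4
i=6 t=9 v=2: → [3,12); WM=6
i=7 t=11 v=8: → [3,14); WM=8
i=8 t=13 v=7: → [3,16); WM=10
i=9 t=14 v=4: → [3,17); WM=11
i=10 t=15 v=2: → [3,18); WM=12
i=11 t=15 v=6: → [3,18); WM=12
i=12 t=17 v=2: → [3,20); WM=14
i=13 t=20 v=2: → [20,23); WM=17
i=14 t=15 v=9: → [3,20); WM=17
i=15 t=25 v=4: → [25,28); WM=22
i=16 t=13 v=3: DROP (t<22-3); WM=22
i=17 t=15 v=4: DROP (t<22-3); WM=22
i=18 t=25 v=7: → [25,28); WM=22
i=19 t=26 v=3: → [25,29); WM=23
i=20 t=25 v=3: → [25,29); WM=23
i=21 t=25 v=8: → [25,29); WM=23
i=22 t=21 v=6: → [20,24); WM=23
i=23 t=26 v=7: → [25,29); WM=23

16 17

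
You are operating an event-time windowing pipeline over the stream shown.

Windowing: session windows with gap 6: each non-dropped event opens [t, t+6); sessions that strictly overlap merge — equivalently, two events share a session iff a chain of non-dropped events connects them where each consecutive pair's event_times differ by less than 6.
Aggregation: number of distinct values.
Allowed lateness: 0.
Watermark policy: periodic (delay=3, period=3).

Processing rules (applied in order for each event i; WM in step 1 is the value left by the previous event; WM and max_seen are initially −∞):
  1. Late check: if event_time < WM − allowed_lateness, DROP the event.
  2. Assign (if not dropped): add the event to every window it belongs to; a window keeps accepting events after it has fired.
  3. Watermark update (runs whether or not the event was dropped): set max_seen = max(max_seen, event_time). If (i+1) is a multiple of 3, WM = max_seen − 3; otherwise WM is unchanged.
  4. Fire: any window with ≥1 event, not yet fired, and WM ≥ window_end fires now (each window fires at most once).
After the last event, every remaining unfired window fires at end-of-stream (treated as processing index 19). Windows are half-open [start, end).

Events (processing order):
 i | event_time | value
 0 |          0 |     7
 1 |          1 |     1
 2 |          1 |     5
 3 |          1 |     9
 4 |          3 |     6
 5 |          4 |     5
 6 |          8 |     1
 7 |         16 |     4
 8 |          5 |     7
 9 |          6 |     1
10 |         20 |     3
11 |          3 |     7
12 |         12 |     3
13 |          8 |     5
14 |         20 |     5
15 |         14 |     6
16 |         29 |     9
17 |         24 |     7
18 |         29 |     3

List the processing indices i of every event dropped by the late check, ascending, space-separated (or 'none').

i=0 t=0 v=7: → [0,6); WM=−∞
i=1 t=1 v=1: → [0,7); WM=−∞
i=2 t=1 v=5: → [0,7); WM=-2
i=3 t=1 v=9: → [0,7); WM=-2
i=4 t=3 v=6: → [0,9); WM=-2
i=5 t=4 v=5: → [0,10); WM=1
i=6 t=8 v=1: → [0,14); WM=1
i=7 t=16 v=4: → [16,22); WM=1
i=8 t=5 v=7: → [0,14); WM=13
i=9 t=6 v=1: DROP (t<13-0); WM=13
i=10 t=20 v=3: → [16,26); WM=13
i=11 t=3 v=7: DROP (t<13-0); WM=17
i=12 t=12 v=3: DROP (t<17-0); WM=17
i=13 t=8 v=5: DROP (t<17-0); WM=17
i=14 t=20 v=5: → [16,26); WM=17
i=15 t=14 v=6: DROP (t<17-0); WM=17
i=16 t=29 v=9: → [29,35); WM=17
i=17 t=24 v=7: → [16,35); WM=26
i=18 t=29 v=3: → [16,35); WM=26

9 11 12 13 15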